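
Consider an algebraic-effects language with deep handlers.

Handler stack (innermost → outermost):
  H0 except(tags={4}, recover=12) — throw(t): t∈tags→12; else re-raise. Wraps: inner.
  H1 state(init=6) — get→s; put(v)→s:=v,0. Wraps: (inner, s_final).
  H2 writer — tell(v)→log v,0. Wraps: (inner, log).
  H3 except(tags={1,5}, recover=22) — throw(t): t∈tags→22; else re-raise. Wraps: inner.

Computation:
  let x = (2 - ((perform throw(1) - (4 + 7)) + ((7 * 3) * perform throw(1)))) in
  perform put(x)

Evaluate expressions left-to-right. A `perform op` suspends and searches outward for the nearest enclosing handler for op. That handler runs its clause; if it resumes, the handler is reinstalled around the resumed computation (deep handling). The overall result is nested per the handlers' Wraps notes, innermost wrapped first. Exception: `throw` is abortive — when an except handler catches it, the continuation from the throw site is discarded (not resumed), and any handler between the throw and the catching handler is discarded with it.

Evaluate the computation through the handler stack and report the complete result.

Working:
throw(1) @ H0 re-raised
throw(1) @ H3 caught ⇒ 22
= 22

Answer: 22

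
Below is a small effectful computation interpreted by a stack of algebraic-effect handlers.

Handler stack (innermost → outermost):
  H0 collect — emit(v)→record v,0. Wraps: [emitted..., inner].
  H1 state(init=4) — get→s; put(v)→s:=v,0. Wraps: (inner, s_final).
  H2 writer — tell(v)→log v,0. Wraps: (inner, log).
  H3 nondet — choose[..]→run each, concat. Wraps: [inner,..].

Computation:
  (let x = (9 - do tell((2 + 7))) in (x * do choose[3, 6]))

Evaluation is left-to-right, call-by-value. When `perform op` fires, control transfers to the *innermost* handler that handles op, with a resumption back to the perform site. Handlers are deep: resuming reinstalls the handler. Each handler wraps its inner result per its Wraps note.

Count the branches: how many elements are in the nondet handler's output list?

Evaluation trace:
tell(9) @ H2 ⇒ log+=9
choose[3, 6] @ H3
  branch[0] choose=3:
    H0 returns [27]
    H1 returns ([27], 4)
    H2 returns (([27], 4), (9))
    H3 returns [(([27], 4), (9))]
  branch[1] choose=6:
    H0 returns [54]
    H1 returns ([54], 4)
    H2 returns (([54], 4), (9))
    H3 returns [(([54], 4), (9))]
= [(([27], 4), (9)), (([54], 4), (9))]

Answer: 2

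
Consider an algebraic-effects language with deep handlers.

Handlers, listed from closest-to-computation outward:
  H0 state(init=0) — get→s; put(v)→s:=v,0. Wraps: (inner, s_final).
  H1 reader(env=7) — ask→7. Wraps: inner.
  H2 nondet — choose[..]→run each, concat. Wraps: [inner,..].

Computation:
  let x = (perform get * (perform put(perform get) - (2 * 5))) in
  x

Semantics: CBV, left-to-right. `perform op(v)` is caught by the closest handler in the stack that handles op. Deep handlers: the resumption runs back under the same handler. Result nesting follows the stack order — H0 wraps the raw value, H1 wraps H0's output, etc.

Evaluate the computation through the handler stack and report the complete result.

Step-by-step:
get @ H0 ⇒ 0
get @ H0 ⇒ 0
put(0) @ H0 ⇒ s:=0
H0 returns (0, 0)
H1 returns (0, 0)
H2 returns [(0, 0)]
= [(0, 0)]

Answer: [(0, 0)]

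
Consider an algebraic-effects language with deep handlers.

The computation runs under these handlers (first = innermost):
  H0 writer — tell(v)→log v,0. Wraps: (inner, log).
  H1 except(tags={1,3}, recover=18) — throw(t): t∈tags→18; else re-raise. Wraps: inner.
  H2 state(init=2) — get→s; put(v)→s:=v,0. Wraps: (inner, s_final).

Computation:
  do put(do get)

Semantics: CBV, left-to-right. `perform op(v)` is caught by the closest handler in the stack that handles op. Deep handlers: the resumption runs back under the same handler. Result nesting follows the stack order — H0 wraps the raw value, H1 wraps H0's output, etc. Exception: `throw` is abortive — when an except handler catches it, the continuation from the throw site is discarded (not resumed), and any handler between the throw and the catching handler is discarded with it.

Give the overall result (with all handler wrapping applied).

Answer: ((0, ()), 2)

Evaluation trace:
get @ H2 ⇒ 2
put(2) @ H2 ⇒ s:=2
H0 returns (0, ())
H1 returns (0, ())
H2 returns ((0, ()), 2)
= ((0, ()), 2)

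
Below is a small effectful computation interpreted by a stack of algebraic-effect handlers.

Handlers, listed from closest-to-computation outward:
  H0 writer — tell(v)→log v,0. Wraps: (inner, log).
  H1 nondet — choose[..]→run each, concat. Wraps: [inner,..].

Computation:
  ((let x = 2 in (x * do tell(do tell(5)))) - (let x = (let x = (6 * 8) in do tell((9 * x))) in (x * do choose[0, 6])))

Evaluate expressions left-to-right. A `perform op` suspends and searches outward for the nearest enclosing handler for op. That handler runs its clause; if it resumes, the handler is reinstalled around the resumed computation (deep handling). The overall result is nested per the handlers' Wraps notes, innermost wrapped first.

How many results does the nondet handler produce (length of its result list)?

Answer: 2

Evaluation trace:
tell(5) @ H0 ⇒ log+=5
tell(0) @ H0 ⇒ log+=0
tell(432) @ H0 ⇒ log+=432
choose[0, 6] @ H1
  branch[0] choose=0:
    H0 returns (0, (5, 0, 432))
    H1 returns [(0, (5, 0, 432))]
  branch[1] choose=6:
    H0 returns (0, (5, 0, 432))
    H1 returns [(0, (5, 0, 432))]
= [(0, (5, 0, 432)), (0, (5, 0, 432))]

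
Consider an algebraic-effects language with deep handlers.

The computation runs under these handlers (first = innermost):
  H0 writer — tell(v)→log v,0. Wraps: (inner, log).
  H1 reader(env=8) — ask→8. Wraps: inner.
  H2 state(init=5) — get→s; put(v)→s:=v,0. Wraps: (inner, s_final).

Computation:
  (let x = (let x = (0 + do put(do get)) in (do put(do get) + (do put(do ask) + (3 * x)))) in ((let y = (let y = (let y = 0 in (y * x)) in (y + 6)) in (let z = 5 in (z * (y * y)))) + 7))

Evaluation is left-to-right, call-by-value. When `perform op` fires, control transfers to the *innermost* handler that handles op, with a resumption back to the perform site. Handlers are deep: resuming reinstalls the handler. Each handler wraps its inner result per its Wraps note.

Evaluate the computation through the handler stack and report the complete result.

Evaluation trace:
get @ H2 ⇒ 5
put(5) @ H2 ⇒ s:=5
get @ H2 ⇒ 5
put(5) @ H2 ⇒ s:=5
ask @ H1 ⇒ 8
put(8) @ H2 ⇒ s:=8
H0 returns (187, ())
H1 returns (187, ())
H2 returns ((187, ()), 8)
= ((187, ()), 8)

Answer: ((187, ()), 8)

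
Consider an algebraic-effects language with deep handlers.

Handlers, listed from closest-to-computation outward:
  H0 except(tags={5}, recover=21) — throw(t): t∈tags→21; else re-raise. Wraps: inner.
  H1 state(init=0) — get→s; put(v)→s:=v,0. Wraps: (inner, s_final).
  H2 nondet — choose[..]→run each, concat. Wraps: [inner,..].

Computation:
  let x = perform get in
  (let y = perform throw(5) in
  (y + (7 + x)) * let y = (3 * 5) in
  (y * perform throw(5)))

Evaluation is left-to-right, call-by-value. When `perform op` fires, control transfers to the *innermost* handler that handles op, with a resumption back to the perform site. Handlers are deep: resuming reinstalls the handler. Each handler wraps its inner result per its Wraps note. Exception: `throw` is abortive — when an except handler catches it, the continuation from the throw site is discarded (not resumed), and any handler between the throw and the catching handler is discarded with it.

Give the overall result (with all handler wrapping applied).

Step-by-step:
get @ H1 ⇒ 0
throw(5) @ H0 caught ⇒ 21
H1 returns (21, 0)
H2 returns [(21, 0)]
= [(21, 0)]

Answer: [(21, 0)]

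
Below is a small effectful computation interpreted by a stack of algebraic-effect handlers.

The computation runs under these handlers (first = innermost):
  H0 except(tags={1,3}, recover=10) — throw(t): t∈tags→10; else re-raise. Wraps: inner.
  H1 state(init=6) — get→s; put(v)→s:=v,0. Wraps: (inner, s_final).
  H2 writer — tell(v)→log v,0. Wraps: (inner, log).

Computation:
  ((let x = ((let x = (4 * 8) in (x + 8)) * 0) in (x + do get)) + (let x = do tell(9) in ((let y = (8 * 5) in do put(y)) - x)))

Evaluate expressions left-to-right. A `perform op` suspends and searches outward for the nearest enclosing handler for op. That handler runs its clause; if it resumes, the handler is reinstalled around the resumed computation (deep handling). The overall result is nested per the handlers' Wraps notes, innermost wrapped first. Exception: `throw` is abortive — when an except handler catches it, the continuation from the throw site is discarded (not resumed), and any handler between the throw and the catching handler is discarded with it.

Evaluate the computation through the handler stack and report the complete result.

Working:
get @ H1 ⇒ 6
tell(9) @ H2 ⇒ log+=9
put(40) @ H1 ⇒ s:=40
H0 returns 6
H1 returns (6, 40)
H2 returns ((6, 40), (9))
= ((6, 40), (9))

Answer: ((6, 40), (9))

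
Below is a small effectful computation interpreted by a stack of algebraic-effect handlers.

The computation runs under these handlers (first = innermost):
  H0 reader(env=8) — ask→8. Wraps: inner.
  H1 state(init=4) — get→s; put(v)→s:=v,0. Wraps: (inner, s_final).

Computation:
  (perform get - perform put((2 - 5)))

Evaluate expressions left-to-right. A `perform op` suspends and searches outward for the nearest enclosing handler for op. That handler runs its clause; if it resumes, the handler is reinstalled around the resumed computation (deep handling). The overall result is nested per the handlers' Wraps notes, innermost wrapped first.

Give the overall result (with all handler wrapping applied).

Evaluation trace:
get @ H1 ⇒ 4
put(-3) @ H1 ⇒ s:=-3
H0 returns 4
H1 returns (4, -3)
= (4, -3)

Answer: (4, -3)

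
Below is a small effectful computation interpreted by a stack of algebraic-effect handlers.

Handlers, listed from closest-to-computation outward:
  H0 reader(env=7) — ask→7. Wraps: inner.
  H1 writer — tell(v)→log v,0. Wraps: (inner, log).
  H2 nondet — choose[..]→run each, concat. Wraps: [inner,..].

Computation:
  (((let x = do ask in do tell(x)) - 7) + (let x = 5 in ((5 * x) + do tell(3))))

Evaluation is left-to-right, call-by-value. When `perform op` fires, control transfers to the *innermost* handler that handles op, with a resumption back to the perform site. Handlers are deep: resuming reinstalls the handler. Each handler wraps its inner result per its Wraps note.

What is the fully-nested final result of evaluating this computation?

Working:
ask @ H0 ⇒ 7
tell(7) @ H1 ⇒ log+=7
tell(3) @ H1 ⇒ log+=3
H0 returns 18
H1 returns (18, (7, 3))
H2 returns [(18, (7, 3))]
= [(18, (7, 3))]

Answer: [(18, (7, 3))]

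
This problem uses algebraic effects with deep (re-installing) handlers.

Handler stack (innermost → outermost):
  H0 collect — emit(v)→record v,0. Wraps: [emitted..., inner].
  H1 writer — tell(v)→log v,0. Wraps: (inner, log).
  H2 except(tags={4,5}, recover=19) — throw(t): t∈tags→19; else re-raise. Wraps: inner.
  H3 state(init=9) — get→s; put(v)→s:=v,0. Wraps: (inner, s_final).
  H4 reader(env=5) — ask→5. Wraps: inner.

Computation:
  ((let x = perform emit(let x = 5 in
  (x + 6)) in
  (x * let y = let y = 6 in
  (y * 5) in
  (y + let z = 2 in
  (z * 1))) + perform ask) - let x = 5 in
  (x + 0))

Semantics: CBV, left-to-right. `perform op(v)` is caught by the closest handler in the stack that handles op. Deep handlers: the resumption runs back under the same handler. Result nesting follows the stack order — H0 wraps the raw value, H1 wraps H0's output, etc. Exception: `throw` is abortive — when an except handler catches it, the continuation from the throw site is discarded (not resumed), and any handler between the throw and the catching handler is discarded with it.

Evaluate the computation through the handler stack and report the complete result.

Working:
emit(11) @ H0 ⇒ out+=11
ask @ H4 ⇒ 5
H0 returns [11, 0]
H1 returns ([11, 0], ())
H2 returns ([11, 0], ())
H3 returns (([11, 0], ()), 9)
H4 returns (([11, 0], ()), 9)
= (([11, 0], ()), 9)

Answer: (([11, 0], ()), 9)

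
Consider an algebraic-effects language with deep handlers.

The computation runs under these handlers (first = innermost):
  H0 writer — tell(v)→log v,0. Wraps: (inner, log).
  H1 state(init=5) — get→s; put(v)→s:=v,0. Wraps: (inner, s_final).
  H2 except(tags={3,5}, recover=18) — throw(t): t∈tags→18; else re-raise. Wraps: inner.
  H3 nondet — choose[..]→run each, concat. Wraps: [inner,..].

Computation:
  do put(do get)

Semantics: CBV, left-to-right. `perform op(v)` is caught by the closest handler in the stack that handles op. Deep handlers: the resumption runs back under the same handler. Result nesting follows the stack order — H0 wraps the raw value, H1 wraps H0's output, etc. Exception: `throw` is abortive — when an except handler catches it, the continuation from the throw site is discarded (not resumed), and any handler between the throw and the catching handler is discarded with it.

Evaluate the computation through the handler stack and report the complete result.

Answer: [((0, ()), 5)]

Step-by-step:
get @ H1 ⇒ 5
put(5) @ H1 ⇒ s:=5
H0 returns (0, ())
H1 returns ((0, ()), 5)
H2 returns ((0, ()), 5)
H3 returns [((0, ()), 5)]
= [((0, ()), 5)]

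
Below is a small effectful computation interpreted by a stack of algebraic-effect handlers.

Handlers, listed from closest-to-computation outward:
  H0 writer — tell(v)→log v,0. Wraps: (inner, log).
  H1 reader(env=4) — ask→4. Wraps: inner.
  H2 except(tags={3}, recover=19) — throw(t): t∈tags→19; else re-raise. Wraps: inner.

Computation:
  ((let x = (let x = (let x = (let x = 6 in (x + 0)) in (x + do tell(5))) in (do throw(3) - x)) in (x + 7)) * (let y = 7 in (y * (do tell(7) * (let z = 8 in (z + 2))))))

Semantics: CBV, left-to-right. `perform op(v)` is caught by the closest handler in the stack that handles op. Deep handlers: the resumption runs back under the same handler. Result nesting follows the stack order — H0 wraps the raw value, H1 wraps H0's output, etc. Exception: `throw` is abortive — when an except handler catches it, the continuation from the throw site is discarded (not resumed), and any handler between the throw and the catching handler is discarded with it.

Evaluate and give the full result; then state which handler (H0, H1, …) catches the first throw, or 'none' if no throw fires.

Answer: 19 ; first throw caught by: H2

Step-by-step:
tell(5) @ H0 ⇒ log+=5
throw(3) @ H2 caught ⇒ 19
= 19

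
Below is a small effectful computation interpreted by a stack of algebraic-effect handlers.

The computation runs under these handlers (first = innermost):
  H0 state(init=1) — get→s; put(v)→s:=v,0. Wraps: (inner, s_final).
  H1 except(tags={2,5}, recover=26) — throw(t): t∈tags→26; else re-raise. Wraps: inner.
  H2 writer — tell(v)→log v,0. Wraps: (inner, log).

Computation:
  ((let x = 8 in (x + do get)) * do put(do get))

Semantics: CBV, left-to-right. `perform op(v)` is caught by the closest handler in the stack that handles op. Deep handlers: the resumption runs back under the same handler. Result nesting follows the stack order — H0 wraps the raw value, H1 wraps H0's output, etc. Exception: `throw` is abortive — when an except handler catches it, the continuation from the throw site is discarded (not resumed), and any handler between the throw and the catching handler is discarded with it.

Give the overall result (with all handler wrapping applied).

Answer: ((0, 1), ())

Evaluation trace:
get @ H0 ⇒ 1
get @ H0 ⇒ 1
put(1) @ H0 ⇒ s:=1
H0 returns (0, 1)
H1 returns (0, 1)
H2 returns ((0, 1), ())
= ((0, 1), ())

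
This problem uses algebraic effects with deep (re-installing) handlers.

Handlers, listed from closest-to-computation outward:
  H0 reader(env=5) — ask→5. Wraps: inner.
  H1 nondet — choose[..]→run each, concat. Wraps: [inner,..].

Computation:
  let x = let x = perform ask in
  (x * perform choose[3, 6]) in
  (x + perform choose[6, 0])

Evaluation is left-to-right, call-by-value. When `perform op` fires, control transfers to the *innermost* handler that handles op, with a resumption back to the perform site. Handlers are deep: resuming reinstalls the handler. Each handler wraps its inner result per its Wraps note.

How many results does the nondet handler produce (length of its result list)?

Answer: 4

Evaluation trace:
ask @ H0 ⇒ 5
choose[3, 6] @ H1
  branch[0] choose=3:
    choose[6, 0] @ H1
      branch[0] choose=6:
        H0 returns 21
        H1 returns [21]
      branch[1] choose=0:
        H0 returns 15
        H1 returns [15]
  branch[1] choose=6:
    choose[6, 0] @ H1
      branch[0] choose=6:
        H0 returns 36
        H1 returns [36]
      branch[1] choose=0:
        H0 returns 30
        H1 returns [30]
= [21, 15, 36, 30]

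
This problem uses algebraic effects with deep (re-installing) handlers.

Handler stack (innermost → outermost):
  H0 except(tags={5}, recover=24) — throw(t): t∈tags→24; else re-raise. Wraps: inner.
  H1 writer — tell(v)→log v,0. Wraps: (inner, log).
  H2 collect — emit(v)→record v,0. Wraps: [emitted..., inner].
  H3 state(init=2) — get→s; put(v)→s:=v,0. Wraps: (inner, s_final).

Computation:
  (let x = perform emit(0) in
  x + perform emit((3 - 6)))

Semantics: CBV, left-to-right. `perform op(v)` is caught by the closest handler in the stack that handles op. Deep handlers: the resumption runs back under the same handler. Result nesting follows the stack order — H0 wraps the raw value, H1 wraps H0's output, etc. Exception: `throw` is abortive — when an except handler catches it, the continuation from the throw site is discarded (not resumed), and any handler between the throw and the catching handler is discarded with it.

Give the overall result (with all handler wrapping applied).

Working:
emit(0) @ H2 ⇒ out+=0
emit(-3) @ H2 ⇒ out+=-3
H0 returns 0
H1 returns (0, ())
H2 returns [0, -3, (0, ())]
H3 returns ([0, -3, (0, ())], 2)
= ([0, -3, (0, ())], 2)

Answer: ([0, -3, (0, ())], 2)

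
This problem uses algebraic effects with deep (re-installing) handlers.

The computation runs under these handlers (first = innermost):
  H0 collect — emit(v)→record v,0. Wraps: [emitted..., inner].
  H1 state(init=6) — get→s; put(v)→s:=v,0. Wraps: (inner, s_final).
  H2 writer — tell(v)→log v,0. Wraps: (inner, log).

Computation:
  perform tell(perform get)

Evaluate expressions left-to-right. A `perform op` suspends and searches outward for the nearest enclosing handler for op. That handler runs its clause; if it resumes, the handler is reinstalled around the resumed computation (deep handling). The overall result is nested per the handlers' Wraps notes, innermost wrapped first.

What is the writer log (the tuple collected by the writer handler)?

Working:
get @ H1 ⇒ 6
tell(6) @ H2 ⇒ log+=6
H0 returns [0]
H1 returns ([0], 6)
H2 returns (([0], 6), (6))
= (([0], 6), (6))

Answer: (6)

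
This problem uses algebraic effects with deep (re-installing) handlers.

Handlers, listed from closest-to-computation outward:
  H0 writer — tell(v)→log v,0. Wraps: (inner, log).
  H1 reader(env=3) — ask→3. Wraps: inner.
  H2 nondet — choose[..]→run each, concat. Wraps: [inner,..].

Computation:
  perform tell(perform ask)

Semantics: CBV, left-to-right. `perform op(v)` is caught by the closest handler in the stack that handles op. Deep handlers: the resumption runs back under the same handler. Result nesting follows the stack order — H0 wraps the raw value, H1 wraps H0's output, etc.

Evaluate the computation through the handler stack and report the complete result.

Step-by-step:
ask @ H1 ⇒ 3
tell(3) @ H0 ⇒ log+=3
H0 returns (0, (3))
H1 returns (0, (3))
H2 returns [(0, (3))]
= [(0, (3))]

Answer: [(0, (3))]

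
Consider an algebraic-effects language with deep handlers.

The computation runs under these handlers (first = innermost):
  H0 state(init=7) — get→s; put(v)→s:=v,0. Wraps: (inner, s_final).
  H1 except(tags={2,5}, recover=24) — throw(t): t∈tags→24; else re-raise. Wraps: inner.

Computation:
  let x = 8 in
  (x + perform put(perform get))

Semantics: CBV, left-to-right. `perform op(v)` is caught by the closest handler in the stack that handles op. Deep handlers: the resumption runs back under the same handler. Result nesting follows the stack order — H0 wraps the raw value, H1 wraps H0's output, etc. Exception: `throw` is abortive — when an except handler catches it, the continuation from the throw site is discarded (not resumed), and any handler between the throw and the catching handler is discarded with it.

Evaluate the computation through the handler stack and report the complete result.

Answer: (8, 7)

Step-by-step:
get @ H0 ⇒ 7
put(7) @ H0 ⇒ s:=7
H0 returns (8, 7)
H1 returns (8, 7)
= (8, 7)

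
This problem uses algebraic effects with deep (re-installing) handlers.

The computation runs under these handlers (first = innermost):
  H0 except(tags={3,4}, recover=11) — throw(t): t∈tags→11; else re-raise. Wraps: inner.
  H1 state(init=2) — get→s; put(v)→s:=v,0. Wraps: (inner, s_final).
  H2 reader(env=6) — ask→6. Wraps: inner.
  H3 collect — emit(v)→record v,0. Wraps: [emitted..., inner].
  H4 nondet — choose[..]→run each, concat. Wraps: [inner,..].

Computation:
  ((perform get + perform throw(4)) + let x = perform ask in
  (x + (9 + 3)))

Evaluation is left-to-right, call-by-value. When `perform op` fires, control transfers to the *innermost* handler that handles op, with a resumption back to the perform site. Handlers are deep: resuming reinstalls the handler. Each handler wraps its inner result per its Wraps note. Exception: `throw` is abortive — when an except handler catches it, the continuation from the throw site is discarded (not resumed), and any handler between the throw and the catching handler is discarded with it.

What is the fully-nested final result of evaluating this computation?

Answer: [[(11, 2)]]

Working:
get @ H1 ⇒ 2
throw(4) @ H0 caught ⇒ 11
H1 returns (11, 2)
H2 returns (11, 2)
H3 returns [(11, 2)]
H4 returns [[(11, 2)]]
= [[(11, 2)]]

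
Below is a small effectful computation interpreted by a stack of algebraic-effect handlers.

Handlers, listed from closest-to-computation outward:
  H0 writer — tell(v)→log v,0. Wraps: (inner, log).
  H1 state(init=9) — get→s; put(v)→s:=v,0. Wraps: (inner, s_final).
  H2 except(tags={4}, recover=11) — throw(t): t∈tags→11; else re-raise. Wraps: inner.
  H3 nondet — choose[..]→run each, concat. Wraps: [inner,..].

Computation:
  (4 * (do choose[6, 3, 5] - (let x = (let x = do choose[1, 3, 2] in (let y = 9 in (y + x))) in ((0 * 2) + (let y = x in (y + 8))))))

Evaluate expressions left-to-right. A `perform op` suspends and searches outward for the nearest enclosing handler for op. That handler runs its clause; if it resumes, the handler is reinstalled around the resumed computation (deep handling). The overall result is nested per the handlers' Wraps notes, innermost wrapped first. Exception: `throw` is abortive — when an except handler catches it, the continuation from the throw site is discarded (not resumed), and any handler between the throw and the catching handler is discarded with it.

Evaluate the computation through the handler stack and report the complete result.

Answer: [((-48, ()), 9), ((-56, ()), 9), ((-52, ()), 9), ((-60, ()), 9), ((-68, ()), 9), ((-64, ()), 9), ((-52, ()), 9), ((-60, ()), 9), ((-56, ()), 9)]

Working:
choose[6, 3, 5] @ H3
  branch[0] choose=6:
    choose[1, 3, 2] @ H3
      branch[0] choose=1:
        H0 returns (-48, ())
        H1 returns ((-48, ()), 9)
        H2 returns ((-48, ()), 9)
        H3 returns [((-48, ()), 9)]
      branch[1] choose=3:
        H0 returns (-56, ())
        H1 returns ((-56, ()), 9)
        H2 returns ((-56, ()), 9)
        H3 returns [((-56, ()), 9)]
      branch[2] choose=2:
        H0 returns (-52, ())
        H1 returns ((-52, ()), 9)
        H2 returns ((-52, ()), 9)
        H3 returns [((-52, ()), 9)]
  branch[1] choose=3:
    choose[1, 3, 2] @ H3
      branch[0] choose=1:
        H0 returns (-60, ())
        H1 returns ((-60, ()), 9)
        H2 returns ((-60, ()), 9)
        H3 returns [((-60, ()), 9)]
      branch[1] choose=3:
        H0 returns (-68, ())
        H1 returns ((-68, ()), 9)
        H2 returns ((-68, ()), 9)
        H3 returns [((-68, ()), 9)]
      branch[2] choose=2:
        H0 returns (-64, ())
        H1 returns ((-64, ()), 9)
        H2 returns ((-64, ()), 9)
        H3 returns [((-64, ()), 9)]
  branch[2] choose=5:
    choose[1, 3, 2] @ H3
      branch[0] choose=1:
        H0 returns (-52, ())
        H1 returns ((-52, ()), 9)
        H2 returns ((-52, ()), 9)
        H3 returns [((-52, ()), 9)]
      branch[1] choose=3:
        H0 returns (-60, ())
        H1 returns ((-60, ()), 9)
        H2 returns ((-60, ()), 9)
        H3 returns [((-60, ()), 9)]
      branch[2] choose=2:
        H0 returns (-56, ())
        H1 returns ((-56, ()), 9)
        H2 returns ((-56, ()), 9)
        H3 returns [((-56, ()), 9)]
= [((-48, ()), 9), ((-56, ()), 9), ((-52, ()), 9), ((-60, ()), 9), ((-68, ()), 9), ((-64, ()), 9), ((-52, ()), 9), ((-60, ()), 9), ((-56, ()), 9)]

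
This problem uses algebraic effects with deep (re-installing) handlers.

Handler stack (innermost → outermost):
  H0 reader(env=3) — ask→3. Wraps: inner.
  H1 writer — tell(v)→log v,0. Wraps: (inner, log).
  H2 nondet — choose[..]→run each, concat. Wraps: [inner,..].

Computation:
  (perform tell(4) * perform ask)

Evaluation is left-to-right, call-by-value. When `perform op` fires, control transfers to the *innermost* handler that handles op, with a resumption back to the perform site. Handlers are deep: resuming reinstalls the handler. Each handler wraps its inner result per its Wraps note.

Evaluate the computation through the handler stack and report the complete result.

Evaluation trace:
tell(4) @ H1 ⇒ log+=4
ask @ H0 ⇒ 3
H0 returns 0
H1 returns (0, (4))
H2 returns [(0, (4))]
= [(0, (4))]

Answer: [(0, (4))]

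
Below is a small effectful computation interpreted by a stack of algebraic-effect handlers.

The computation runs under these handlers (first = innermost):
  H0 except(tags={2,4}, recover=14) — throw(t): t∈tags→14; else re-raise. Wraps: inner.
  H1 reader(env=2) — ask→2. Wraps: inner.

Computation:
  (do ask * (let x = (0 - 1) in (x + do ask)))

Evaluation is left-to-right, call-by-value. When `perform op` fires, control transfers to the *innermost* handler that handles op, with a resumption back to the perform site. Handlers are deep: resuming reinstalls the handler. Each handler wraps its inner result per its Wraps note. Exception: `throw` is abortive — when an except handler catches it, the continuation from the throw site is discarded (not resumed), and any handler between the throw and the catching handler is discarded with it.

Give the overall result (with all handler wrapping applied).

Answer: 2

Working:
ask @ H1 ⇒ 2
ask @ H1 ⇒ 2
H0 returns 2
H1 returns 2
= 2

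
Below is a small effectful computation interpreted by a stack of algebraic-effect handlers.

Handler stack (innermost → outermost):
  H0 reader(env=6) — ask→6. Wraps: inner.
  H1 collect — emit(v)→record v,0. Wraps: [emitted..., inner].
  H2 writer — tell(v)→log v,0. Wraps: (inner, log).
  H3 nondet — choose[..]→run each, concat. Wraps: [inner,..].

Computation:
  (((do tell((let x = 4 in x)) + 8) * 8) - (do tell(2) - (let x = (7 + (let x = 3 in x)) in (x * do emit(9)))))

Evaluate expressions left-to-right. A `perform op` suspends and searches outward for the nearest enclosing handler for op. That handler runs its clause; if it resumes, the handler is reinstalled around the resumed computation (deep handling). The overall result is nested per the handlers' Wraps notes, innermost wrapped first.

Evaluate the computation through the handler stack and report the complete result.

Step-by-step:
tell(4) @ H2 ⇒ log+=4
tell(2) @ H2 ⇒ log+=2
emit(9) @ H1 ⇒ out+=9
H0 returns 64
H1 returns [9, 64]
H2 returns ([9, 64], (4, 2))
H3 returns [([9, 64], (4, 2))]
= [([9, 64], (4, 2))]

Answer: [([9, 64], (4, 2))]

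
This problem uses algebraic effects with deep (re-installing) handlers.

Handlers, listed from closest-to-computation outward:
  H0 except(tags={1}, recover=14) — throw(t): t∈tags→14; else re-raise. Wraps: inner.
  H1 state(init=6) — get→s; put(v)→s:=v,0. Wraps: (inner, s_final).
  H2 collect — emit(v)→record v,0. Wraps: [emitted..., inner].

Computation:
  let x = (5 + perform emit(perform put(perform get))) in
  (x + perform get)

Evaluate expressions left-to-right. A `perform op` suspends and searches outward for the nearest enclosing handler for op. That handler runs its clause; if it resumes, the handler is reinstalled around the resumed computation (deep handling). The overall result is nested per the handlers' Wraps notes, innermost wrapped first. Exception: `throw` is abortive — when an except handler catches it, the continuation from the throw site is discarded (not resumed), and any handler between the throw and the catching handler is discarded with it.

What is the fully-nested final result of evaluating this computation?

Evaluation trace:
get @ H1 ⇒ 6
put(6) @ H1 ⇒ s:=6
emit(0) @ H2 ⇒ out+=0
get @ H1 ⇒ 6
H0 returns 11
H1 returns (11, 6)
H2 returns [0, (11, 6)]
= [0, (11, 6)]

Answer: [0, (11, 6)]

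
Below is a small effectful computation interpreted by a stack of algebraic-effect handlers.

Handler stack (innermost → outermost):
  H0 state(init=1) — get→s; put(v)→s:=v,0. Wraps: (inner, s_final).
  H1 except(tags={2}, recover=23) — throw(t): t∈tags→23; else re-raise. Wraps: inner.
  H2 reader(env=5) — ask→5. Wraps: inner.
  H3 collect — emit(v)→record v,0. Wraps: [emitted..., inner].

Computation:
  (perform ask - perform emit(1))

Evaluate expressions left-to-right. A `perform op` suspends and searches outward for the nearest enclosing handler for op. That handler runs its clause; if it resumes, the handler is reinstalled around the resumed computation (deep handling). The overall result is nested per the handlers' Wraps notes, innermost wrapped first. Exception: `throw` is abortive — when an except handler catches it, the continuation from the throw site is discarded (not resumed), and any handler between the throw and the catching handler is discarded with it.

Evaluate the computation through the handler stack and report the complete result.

Working:
ask @ H2 ⇒ 5
emit(1) @ H3 ⇒ out+=1
H0 returns (5, 1)
H1 returns (5, 1)
H2 returns (5, 1)
H3 returns [1, (5, 1)]
= [1, (5, 1)]

Answer: [1, (5, 1)]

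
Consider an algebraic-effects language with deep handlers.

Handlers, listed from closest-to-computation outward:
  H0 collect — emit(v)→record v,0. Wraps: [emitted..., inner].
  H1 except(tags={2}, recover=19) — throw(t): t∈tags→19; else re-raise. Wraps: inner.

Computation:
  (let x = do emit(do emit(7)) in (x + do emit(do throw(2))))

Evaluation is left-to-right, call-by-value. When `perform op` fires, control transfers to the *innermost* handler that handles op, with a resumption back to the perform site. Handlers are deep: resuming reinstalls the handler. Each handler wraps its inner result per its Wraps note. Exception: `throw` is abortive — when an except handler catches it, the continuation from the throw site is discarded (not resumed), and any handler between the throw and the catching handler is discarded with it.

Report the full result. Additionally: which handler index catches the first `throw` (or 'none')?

Answer: 19 ; first throw caught by: H1

Working:
emit(7) @ H0 ⇒ out+=7
emit(0) @ H0 ⇒ out+=0
throw(2) @ H1 caught ⇒ 19
= 19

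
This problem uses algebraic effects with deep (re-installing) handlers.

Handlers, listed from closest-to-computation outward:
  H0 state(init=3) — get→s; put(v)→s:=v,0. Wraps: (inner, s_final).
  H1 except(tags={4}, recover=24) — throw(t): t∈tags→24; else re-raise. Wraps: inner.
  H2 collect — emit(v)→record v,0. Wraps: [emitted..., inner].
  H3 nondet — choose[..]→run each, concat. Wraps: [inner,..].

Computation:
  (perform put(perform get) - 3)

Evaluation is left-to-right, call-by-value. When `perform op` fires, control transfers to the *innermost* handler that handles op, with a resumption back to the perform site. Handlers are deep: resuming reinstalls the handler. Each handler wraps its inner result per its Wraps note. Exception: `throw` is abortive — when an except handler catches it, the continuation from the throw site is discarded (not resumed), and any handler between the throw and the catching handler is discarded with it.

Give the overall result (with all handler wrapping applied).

Answer: [[(-3, 3)]]

Working:
get @ H0 ⇒ 3
put(3) @ H0 ⇒ s:=3
H0 returns (-3, 3)
H1 returns (-3, 3)
H2 returns [(-3, 3)]
H3 returns [[(-3, 3)]]
= [[(-3, 3)]]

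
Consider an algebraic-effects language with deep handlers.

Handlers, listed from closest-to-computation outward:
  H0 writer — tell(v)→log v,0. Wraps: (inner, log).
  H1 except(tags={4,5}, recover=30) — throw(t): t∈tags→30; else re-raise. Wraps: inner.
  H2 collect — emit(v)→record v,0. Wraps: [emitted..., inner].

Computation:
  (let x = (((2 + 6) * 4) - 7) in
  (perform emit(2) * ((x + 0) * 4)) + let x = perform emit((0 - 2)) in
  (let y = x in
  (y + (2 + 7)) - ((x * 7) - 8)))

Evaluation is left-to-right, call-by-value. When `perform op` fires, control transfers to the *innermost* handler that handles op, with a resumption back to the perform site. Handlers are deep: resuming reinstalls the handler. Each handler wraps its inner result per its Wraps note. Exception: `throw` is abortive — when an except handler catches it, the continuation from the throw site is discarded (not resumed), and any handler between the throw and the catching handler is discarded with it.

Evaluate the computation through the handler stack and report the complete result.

Evaluation trace:
emit(2) @ H2 ⇒ out+=2
emit(-2) @ H2 ⇒ out+=-2
H0 returns (17, ())
H1 returns (17, ())
H2 returns [2, -2, (17, ())]
= [2, -2, (17, ())]

Answer: [2, -2, (17, ())]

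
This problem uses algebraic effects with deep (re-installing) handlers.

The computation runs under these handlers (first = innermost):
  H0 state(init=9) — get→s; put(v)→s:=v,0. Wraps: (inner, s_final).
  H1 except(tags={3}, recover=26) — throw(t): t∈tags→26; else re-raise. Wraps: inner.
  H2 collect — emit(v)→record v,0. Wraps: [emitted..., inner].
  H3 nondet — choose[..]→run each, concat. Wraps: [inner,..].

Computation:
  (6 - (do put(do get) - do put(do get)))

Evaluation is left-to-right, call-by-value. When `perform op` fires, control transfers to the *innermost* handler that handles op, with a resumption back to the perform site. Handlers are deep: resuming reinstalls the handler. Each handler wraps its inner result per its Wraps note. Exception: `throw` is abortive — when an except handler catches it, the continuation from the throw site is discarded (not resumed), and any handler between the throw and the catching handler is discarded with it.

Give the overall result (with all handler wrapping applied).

Answer: [[(6, 9)]]

Step-by-step:
get @ H0 ⇒ 9
put(9) @ H0 ⇒ s:=9
get @ H0 ⇒ 9
put(9) @ H0 ⇒ s:=9
H0 returns (6, 9)
H1 returns (6, 9)
H2 returns [(6, 9)]
H3 returns [[(6, 9)]]
= [[(6, 9)]]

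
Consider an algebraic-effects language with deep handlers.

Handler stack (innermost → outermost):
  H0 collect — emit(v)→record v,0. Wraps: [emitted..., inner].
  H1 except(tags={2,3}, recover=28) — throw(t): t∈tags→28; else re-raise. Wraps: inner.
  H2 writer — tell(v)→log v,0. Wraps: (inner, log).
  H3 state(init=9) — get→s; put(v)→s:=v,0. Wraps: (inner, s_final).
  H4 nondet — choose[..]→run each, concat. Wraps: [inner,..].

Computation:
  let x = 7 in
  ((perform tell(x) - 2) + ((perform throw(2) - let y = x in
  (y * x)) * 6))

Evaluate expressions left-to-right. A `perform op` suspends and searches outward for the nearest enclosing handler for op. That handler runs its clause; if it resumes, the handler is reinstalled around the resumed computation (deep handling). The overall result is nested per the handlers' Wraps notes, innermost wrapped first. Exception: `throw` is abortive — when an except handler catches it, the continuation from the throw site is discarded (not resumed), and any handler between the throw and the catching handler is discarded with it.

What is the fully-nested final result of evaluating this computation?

Working:
tell(7) @ H2 ⇒ log+=7
throw(2) @ H1 caught ⇒ 28
H2 returns (28, (7))
H3 returns ((28, (7)), 9)
H4 returns [((28, (7)), 9)]
= [((28, (7)), 9)]

Answer: [((28, (7)), 9)]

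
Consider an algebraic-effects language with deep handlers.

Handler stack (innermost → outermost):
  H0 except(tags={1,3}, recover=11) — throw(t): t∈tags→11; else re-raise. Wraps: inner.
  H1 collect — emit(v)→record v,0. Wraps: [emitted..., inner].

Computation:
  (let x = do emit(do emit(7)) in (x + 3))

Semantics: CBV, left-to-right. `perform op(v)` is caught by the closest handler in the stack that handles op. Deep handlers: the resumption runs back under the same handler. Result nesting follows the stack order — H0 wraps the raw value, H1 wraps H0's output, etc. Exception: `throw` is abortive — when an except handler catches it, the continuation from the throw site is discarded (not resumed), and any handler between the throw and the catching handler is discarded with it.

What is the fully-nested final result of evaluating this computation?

Working:
emit(7) @ H1 ⇒ out+=7
emit(0) @ H1 ⇒ out+=0
H0 returns 3
H1 returns [7, 0, 3]
= [7, 0, 3]

Answer: [7, 0, 3]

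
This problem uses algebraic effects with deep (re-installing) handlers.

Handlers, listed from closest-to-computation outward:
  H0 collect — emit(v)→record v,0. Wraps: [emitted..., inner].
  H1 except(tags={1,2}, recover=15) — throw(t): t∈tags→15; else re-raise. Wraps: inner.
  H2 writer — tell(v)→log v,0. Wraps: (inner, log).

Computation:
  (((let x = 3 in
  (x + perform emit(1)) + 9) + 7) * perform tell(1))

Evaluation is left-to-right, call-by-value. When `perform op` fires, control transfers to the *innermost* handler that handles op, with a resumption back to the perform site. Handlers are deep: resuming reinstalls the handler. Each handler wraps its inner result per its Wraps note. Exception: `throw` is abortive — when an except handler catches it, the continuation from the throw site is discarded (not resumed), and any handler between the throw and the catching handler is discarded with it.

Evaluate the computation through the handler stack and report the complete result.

Answer: ([1, 0], (1))

Evaluation trace:
emit(1) @ H0 ⇒ out+=1
tell(1) @ H2 ⇒ log+=1
H0 returns [1, 0]
H1 returns [1, 0]
H2 returns ([1, 0], (1))
= ([1, 0], (1))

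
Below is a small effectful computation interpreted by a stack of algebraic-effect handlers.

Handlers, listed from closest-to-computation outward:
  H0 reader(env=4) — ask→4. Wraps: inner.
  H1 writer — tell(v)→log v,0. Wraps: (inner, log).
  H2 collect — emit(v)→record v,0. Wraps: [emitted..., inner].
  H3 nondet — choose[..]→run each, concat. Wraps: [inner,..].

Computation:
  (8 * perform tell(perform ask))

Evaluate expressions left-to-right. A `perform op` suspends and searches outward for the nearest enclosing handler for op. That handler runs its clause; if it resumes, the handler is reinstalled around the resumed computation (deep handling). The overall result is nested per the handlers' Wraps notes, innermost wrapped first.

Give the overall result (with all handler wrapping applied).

Answer: [[(0, (4))]]

Step-by-step:
ask @ H0 ⇒ 4
tell(4) @ H1 ⇒ log+=4
H0 returns 0
H1 returns (0, (4))
H2 returns [(0, (4))]
H3 returns [[(0, (4))]]
= [[(0, (4))]]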